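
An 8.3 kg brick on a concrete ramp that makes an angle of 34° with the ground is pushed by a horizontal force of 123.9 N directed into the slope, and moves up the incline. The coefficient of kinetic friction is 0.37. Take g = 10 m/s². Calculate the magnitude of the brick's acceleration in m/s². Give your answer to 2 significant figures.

The horizontal push has components F cos 34° = 123.9 × 0.8290 = 102.713 N up the incline and F sin 34° = 123.9 × 0.5592 = 69.285 N pressing into the surface.
The normal force is therefore N = mg cos 34° + F sin 34° = 68.807 + 69.285 = 138.092 N, and kinetic friction down the slope is μN = 0.37 × 138.092 = 51.094 N.
Along the incline: F cos 34° − mg sin 34° − μN = ma, so 102.713 − 46.414 − 51.094 = 8.3 a, giving a = 0.6271 m/s².

0.63 m/s²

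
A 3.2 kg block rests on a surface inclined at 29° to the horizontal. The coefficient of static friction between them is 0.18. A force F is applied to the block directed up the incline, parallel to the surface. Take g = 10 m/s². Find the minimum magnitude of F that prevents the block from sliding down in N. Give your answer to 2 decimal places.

The normal force is N = mg cos 29° = 27.988 N. With F at its minimum the block is on the verge of sliding down, so static friction is at its maximum μ_s N = 0.18 × 27.988 = 5.038 N and acts up the slope.
Equilibrium along the incline: F + μ_s N = mg sin 29°, so F = 15.514 − 5.038 = 10.476 N.

10.48 N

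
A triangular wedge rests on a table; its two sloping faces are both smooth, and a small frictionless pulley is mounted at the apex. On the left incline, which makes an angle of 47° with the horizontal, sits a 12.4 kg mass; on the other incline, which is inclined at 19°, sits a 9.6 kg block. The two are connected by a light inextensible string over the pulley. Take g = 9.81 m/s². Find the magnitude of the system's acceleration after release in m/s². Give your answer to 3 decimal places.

Resolve each weight along its own incline: the 12.4 kg mass has component 12.4 × 9.81 × sin 47° = 88.965 N down its slope, and the 9.6 kg mass has 9.6 × 9.81 × sin 19° = 30.661 N down its slope.
The 12.4 kg side's 88.965 N exceeds the other side's 30.661 N, so that mass slides down and the 9.6 kg mass slides up. Taking that direction as positive, Newton's second law for the whole system gives 88.965 − 30.661 = (12.4 + 9.6) a, so a = 58.304 / 22 = 2.6502 m/s².

2.650 m/s²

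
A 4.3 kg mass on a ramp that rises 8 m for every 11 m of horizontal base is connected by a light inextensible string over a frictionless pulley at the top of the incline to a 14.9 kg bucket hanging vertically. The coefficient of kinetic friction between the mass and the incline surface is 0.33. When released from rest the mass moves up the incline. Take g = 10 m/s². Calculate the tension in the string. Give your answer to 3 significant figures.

For the mass on the incline: the weight component along the slope is m₁g sin 36.03° = 4.3 × 10 × 0.5882 = 25.293 N and the normal force is N = m₁g cos 36.03° = 34.776 N.
Kinetic friction opposes the mass's motion up the incline: f = μN = 0.33 × 34.776 = 11.476 N acting down the slope.
Newton's second law for the mass (up-slope positive): T − 25.293 − 11.476 = 4.3 a. For the hanging bucket (downward positive): 14.9 × 10 − T = 14.9 a.
Adding the two equations eliminates T: 112.231 = 19.2 a, so a = 5.8454 m/s².
Then from the hanging bucket's equation, T = 14.9 × (10 − 5.8454) = 61.904 N.

61.9 N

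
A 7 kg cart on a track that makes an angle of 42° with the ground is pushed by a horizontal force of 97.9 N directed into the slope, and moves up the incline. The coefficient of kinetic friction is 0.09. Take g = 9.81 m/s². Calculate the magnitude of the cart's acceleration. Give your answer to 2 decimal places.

The horizontal push has components F cos 42° = 97.9 × 0.7431 = 72.749 N up the incline and F sin 42° = 97.9 × 0.6691 = 65.505 N pressing into the surface.
The normal force is therefore N = mg cos 42° + F sin 42° = 51.029 + 65.505 = 116.534 N, and kinetic friction down the slope is μN = 0.09 × 116.534 = 10.488 N.
Along the incline: F cos 42° − mg sin 42° − μN = ma, so 72.749 − 45.947 − 10.488 = 7 a, giving a = 2.3306 m/s².

2.33 m/s²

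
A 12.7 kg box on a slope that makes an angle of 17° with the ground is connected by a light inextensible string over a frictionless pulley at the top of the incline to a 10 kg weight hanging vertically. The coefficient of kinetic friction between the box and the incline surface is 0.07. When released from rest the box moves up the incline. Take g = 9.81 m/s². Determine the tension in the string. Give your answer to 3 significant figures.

For the box on the incline: the weight component along the slope is m₁g sin 17° = 12.7 × 9.81 × 0.2924 = 36.429 N and the normal force is N = m₁g cos 17° = 119.143 N.
Kinetic friction opposes the box's motion up the incline: f = μN = 0.07 × 119.143 = 8.340 N acting down the slope.
Newton's second law for the box (up-slope positive): T − 36.429 − 8.340 = 12.7 a. For the hanging weight (downward positive): 10 × 9.81 − T = 10 a.
Adding the two equations eliminates T: 53.331 = 22.7 a, so a = 2.3494 m/s².
Then from the hanging weight's equation, T = 10 × (9.81 − 2.3494) = 74.606 N.

74.6 N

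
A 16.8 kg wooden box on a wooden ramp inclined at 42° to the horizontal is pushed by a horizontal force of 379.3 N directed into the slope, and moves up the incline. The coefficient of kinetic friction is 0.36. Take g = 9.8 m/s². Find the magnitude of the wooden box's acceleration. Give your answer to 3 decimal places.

The horizontal push has components F cos 42° = 379.3 × 0.7431 = 281.858 N up the incline and F sin 42° = 379.3 × 0.6691 = 253.790 N pressing into the surface.
The normal force is therefore N = mg cos 42° + F sin 42° = 122.344 + 253.790 = 376.134 N, and kinetic friction down the slope is μN = 0.36 × 376.134 = 135.408 N.
Along the incline: F cos 42° − mg sin 42° − μN = ma, so 281.858 − 110.161 − 135.408 = 16.8 a, giving a = 2.1601 m/s².

2.160 m/s²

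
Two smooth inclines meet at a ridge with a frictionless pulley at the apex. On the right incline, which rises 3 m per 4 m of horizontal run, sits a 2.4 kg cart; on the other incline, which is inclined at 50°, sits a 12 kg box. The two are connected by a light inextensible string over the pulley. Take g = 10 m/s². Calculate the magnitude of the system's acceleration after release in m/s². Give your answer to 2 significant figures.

Resolve each weight along its own incline: the 2.4 kg mass has component 2.4 × 10 × sin 36.87° = 14.400 N down its slope, and the 12 kg mass has 12 × 10 × sin 50° = 91.925 N down its slope.
The 12 kg side's 91.925 N exceeds the other side's 14.400 N, so that mass slides down and the 2.4 kg mass slides up. Taking that direction as positive, Newton's second law for the whole system gives 91.925 − 14.400 = (2.4 + 12) a, so a = 77.525 / 14.4 = 5.3837 m/s².

5.4 m/s²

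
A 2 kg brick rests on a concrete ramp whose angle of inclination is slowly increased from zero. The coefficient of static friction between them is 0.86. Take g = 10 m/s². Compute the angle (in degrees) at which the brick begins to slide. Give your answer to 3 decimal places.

40.696°

At the threshold of sliding, static friction is at its maximum μ_s N and exactly balances the weight component along the incline: mg sin θ = μ_s mg cos θ.
Hence tan θ = μ_s = 0.86, so θ = arctan(0.86) = 40.6955°.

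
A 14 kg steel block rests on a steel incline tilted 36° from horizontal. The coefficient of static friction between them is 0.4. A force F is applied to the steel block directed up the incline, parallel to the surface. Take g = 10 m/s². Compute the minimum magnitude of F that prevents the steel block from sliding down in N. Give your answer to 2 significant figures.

The normal force is N = mg cos 36° = 113.262 N. With F at its minimum the steel block is on the verge of sliding down, so static friction is at its maximum μ_s N = 0.4 × 113.262 = 45.305 N and acts up the slope.
Equilibrium along the incline: F + μ_s N = mg sin 36°, so F = 82.290 − 45.305 = 36.985 N.

37 N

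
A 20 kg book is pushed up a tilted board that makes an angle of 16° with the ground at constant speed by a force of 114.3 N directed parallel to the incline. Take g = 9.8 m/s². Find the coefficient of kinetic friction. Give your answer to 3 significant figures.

At constant speed ΣF = 0 along the incline. The applied 114.3 N acts up the slope; the weight component mg sin 16° = 54.025 N and kinetic friction μN both act down the slope.
So 114.3 = 54.025 + μ × 188.407, giving μ = (114.3 − 54.025) / 188.407 = 0.3199.

0.320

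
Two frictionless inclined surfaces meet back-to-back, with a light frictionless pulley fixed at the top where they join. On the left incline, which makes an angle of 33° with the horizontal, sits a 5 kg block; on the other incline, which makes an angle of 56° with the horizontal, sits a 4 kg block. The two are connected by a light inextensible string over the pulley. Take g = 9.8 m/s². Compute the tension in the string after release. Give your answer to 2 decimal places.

Resolve each weight along its own incline: the 5 kg mass has component 5 × 9.8 × sin 33° = 26.687 N down its slope, and the 4 kg mass has 4 × 9.8 × sin 56° = 32.498 N down its slope.
The 4 kg side's 32.498 N exceeds the other side's 26.687 N, so that mass slides down and the 5 kg mass slides up. Taking that direction as positive, Newton's second law for the whole system gives 32.498 − 26.687 = (5 + 4) a, so a = 5.811 / 9 = 0.6457 m/s².
For the 5 kg mass (up-slope positive): T − 26.687 = 5 × 0.6457, so T = 29.916 N.

29.92 N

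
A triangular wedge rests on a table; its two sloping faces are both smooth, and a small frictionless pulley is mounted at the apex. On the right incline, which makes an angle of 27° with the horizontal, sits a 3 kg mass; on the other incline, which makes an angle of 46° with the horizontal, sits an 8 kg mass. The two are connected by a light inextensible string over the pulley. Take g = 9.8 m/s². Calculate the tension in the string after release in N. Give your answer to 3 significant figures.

Resolve each weight along its own incline: the 3 kg mass has component 3 × 9.8 × sin 27° = 13.347 N down its slope, and the 8 kg mass has 8 × 9.8 × sin 46° = 56.396 N down its slope.
The 8 kg side's 56.396 N exceeds the other side's 13.347 N, so that mass slides down and the 3 kg mass slides up. Taking that direction as positive, Newton's second law for the whole system gives 56.396 − 13.347 = (3 + 8) a, so a = 43.049 / 11 = 3.9135 m/s².
For the 3 kg mass (up-slope positive): T − 13.347 = 3 × 3.9135, so T = 25.087 N.

25.1 N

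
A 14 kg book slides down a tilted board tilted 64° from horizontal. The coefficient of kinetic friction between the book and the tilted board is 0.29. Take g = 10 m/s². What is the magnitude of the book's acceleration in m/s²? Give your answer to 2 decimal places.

Resolving the weight along the incline: the component pulling the book down the slope is mg sin 64° = 14 × 10 × 0.8988 = 125.832 N, and the normal force is N = mg cos 64° = 14 × 10 × 0.4384 = 61.376 N.
Kinetic friction acts up the slope with magnitude f = μN = 0.29 × 61.376 = 17.799 N.
Net force along the incline is 125.832 − 17.799 = 108.033 N, so a = 108.033 / 14 = 7.7166 m/s².

7.72 m/s²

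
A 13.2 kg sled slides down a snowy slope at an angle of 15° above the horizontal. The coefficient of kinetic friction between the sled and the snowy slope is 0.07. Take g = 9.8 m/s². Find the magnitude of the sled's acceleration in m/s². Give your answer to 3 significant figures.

1.87 m/s²

Resolving the weight along the incline: the component pulling the sled down the slope is mg sin 15° = 13.2 × 9.8 × 0.2588 = 33.478 N, and the normal force is N = mg cos 15° = 13.2 × 9.8 × 0.9659 = 124.949 N.
Kinetic friction acts up the slope with magnitude f = μN = 0.07 × 124.949 = 8.746 N.
Net force along the incline is 33.478 − 8.746 = 24.732 N, so a = 24.732 / 13.2 = 1.8736 m/s².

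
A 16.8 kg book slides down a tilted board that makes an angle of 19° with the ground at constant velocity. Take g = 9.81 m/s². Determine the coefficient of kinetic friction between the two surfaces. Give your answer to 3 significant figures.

At constant velocity the net force along the incline is zero: mg sin 19° = μ mg cos 19°.
So μ = tan 19° = 0.3256 / 0.9455 = 0.3444.

0.344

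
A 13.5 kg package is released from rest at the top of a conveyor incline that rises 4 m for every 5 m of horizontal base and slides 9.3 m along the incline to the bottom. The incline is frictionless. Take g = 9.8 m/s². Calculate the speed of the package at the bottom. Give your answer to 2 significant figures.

The weight component along the incline is mg sin 38.66° = 82.647 N and the normal force is N = mg cos 38.66° = 103.309 N.
With no friction, a = g sin 38.66° = 6.1220 m/s².
Starting from rest over a distance of 9.3 m, v² = 2aL = 2 × 6.1220 × 9.3 = 113.8692, so v = 10.6710 m/s.

11 m/s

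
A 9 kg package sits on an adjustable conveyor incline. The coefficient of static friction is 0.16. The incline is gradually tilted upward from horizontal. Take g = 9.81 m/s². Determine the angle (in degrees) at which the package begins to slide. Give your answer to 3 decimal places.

At the threshold of sliding, static friction is at its maximum μ_s N and exactly balances the weight component along the incline: mg sin θ = μ_s mg cos θ.
Hence tan θ = μ_s = 0.16, so θ = arctan(0.16) = 9.0903°.

9.090°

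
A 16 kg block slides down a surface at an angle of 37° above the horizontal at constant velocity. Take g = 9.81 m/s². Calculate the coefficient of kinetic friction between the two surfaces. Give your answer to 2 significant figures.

At constant velocity the net force along the incline is zero: mg sin 37° = μ mg cos 37°.
So μ = tan 37° = 0.6018 / 0.7986 = 0.7536.

0.75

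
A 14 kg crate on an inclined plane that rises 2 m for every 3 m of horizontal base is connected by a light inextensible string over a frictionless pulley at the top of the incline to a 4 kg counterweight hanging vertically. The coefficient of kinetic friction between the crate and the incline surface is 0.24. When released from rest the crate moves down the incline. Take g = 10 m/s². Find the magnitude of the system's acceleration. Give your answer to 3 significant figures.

0.539 m/s²

For the crate on the incline: the weight component along the slope is m₁g sin 33.69° = 14 × 10 × 0.5547 = 77.658 N and the normal force is N = m₁g cos 33.69° = 116.487 N.
Kinetic friction opposes the crate's motion down the incline: f = μN = 0.24 × 116.487 = 27.957 N acting up the slope.
Newton's second law for the crate (down-slope positive): 77.658 − 27.957 − T = 14 a. For the hanging counterweight (upward positive): T − 4 × 10 = 4 a.
Adding the two equations eliminates T: 9.701 = 18 a, so a = 0.5389 m/s².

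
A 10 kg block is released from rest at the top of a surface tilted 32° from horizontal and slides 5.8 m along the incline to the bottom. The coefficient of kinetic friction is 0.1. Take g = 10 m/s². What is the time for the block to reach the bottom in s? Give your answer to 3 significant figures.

1.61 s

The weight component along the incline is mg sin 32° = 52.992 N and the normal force is N = mg cos 32° = 84.805 N.
Friction up the slope is f = μN = 0.1 × 84.805 = 8.481 N, so the net downslope force is 52.992 − 8.481 = 44.511 N and a = 44.511 / 10 = 4.4511 m/s².
Starting from rest, L = ½at², so t = √(2L/a) = √(2 × 5.8 / 4.4511) = 1.6143 s.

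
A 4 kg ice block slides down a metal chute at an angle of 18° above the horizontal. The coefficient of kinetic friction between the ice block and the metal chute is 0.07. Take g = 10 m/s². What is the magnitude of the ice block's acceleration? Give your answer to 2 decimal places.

2.42 m/s²

Resolving the weight along the incline: the component pulling the ice block down the slope is mg sin 18° = 4 × 10 × 0.3090 = 12.360 N, and the normal force is N = mg cos 18° = 4 × 10 × 0.9511 = 38.044 N.
Kinetic friction acts up the slope with magnitude f = μN = 0.07 × 38.044 = 2.663 N.
Net force along the incline is 12.360 − 2.663 = 9.697 N, so a = 9.697 / 4 = 2.4242 m/s².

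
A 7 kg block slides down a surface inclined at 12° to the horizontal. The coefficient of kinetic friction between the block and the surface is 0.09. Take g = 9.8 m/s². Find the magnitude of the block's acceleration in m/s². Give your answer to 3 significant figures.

Resolving the weight along the incline: the component pulling the block down the slope is mg sin 12° = 7 × 9.8 × 0.2079 = 14.262 N, and the normal force is N = mg cos 12° = 7 × 9.8 × 0.9781 = 67.098 N.
Kinetic friction acts up the slope with magnitude f = μN = 0.09 × 67.098 = 6.039 N.
Net force along the incline is 14.262 − 6.039 = 8.223 N, so a = 8.223 / 7 = 1.1747 m/s².

1.17 m/s²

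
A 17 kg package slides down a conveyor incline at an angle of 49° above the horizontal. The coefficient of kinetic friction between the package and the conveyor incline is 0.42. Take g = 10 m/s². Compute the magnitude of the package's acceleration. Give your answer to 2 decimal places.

4.79 m/s²

Resolving the weight along the incline: the component pulling the package down the slope is mg sin 49° = 17 × 10 × 0.7547 = 128.299 N, and the normal force is N = mg cos 49° = 17 × 10 × 0.6561 = 111.537 N.
Kinetic friction acts up the slope with magnitude f = μN = 0.42 × 111.537 = 46.846 N.
Net force along the incline is 128.299 − 46.846 = 81.453 N, so a = 81.453 / 17 = 4.7914 m/s².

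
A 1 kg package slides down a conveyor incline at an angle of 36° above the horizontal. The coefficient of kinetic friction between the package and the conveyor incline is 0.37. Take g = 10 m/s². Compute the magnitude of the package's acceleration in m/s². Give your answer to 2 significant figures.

Resolving the weight along the incline: the component pulling the package down the slope is mg sin 36° = 1 × 10 × 0.5878 = 5.878 N, and the normal force is N = mg cos 36° = 1 × 10 × 0.8090 = 8.090 N.
Kinetic friction acts up the slope with magnitude f = μN = 0.37 × 8.090 = 2.993 N.
Net force along the incline is 5.878 − 2.993 = 2.885 N, so a = 2.885 / 1 = 2.8850 m/s².

2.9 m/s²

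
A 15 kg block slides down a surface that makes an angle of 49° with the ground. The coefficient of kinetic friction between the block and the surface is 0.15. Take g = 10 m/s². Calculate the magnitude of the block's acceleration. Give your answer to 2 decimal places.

Resolving the weight along the incline: the component pulling the block down the slope is mg sin 49° = 15 × 10 × 0.7547 = 113.205 N, and the normal force is N = mg cos 49° = 15 × 10 × 0.6561 = 98.415 N.
Kinetic friction acts up the slope with magnitude f = μN = 0.15 × 98.415 = 14.762 N.
Net force along the incline is 113.205 − 14.762 = 98.443 N, so a = 98.443 / 15 = 6.5629 m/s².

6.56 m/s²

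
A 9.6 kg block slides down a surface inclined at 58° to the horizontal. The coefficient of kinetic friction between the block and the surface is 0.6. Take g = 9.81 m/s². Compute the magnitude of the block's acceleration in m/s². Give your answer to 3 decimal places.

5.200 m/s²

Resolving the weight along the incline: the component pulling the block down the slope is mg sin 58° = 9.6 × 9.81 × 0.8480 = 79.861 N, and the normal force is N = mg cos 58° = 9.6 × 9.81 × 0.5299 = 49.904 N.
Kinetic friction acts up the slope with magnitude f = μN = 0.6 × 49.904 = 29.942 N.
Net force along the incline is 79.861 − 29.942 = 49.919 N, so a = 49.919 / 9.6 = 5.1999 m/s².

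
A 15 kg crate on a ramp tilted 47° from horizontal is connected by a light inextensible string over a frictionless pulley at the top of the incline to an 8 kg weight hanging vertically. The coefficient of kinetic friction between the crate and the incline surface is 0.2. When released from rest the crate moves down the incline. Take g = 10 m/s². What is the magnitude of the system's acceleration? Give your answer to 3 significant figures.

0.402 m/s²

For the crate on the incline: the weight component along the slope is m₁g sin 47° = 15 × 10 × 0.7314 = 109.710 N and the normal force is N = m₁g cos 47° = 102.300 N.
Kinetic friction opposes the crate's motion down the incline: f = μN = 0.2 × 102.300 = 20.460 N acting up the slope.
Newton's second law for the crate (down-slope positive): 109.710 − 20.460 − T = 15 a. For the hanging weight (upward positive): T − 8 × 10 = 8 a.
Adding the two equations eliminates T: 9.250 = 23 a, so a = 0.4022 m/s².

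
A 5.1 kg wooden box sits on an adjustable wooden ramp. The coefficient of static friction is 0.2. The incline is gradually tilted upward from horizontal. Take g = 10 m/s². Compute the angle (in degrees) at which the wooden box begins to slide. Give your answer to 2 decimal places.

At the threshold of sliding, static friction is at its maximum μ_s N and exactly balances the weight component along the incline: mg sin θ = μ_s mg cos θ.
Hence tan θ = μ_s = 0.2, so θ = arctan(0.2) = 11.3099°.

11.31°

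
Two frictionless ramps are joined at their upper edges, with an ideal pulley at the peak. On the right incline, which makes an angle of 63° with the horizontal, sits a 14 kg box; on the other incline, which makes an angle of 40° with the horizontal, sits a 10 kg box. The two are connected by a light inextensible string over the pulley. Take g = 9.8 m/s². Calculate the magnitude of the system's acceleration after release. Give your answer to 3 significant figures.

Resolve each weight along its own incline: the 14 kg mass has component 14 × 9.8 × sin 63° = 122.246 N down its slope, and the 10 kg mass has 10 × 9.8 × sin 40° = 62.993 N down its slope.
The 14 kg side's 122.246 N exceeds the other side's 62.993 N, so that mass slides down and the 10 kg mass slides up. Taking that direction as positive, Newton's second law for the whole system gives 122.246 − 62.993 = (14 + 10) a, so a = 59.253 / 24 = 2.4689 m/s².

2.47 m/s²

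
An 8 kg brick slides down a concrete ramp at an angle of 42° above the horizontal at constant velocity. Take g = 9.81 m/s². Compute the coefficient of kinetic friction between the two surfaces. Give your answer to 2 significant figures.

0.90

At constant velocity the net force along the incline is zero: mg sin 42° = μ mg cos 42°.
So μ = tan 42° = 0.6691 / 0.7431 = 0.9004.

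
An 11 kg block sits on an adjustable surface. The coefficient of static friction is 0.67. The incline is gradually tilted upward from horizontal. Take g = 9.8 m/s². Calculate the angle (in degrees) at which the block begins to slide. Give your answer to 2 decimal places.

At the threshold of sliding, static friction is at its maximum μ_s N and exactly balances the weight component along the incline: mg sin θ = μ_s mg cos θ.
Hence tan θ = μ_s = 0.67, so θ = arctan(0.67) = 33.8221°.

33.82°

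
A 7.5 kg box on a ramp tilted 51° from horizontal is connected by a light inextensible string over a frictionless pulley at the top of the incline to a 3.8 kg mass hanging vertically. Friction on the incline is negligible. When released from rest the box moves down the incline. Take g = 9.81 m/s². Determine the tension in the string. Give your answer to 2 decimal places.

43.97 N

For the box on the incline: the weight component along the slope is m₁g sin 51° = 7.5 × 9.81 × 0.7771 = 57.175 N and the normal force is N = m₁g cos 51° = 46.302 N.
Newton's second law for the box (down-slope positive): 57.175 − T = 7.5 a. For the hanging mass (upward positive): T − 3.8 × 9.81 = 3.8 a.
Adding the two equations eliminates T: 19.897 = 11.3 a, so a = 1.7608 m/s².
Then from the hanging mass's equation, T = 3.8 × (9.81 + 1.7608) = 43.969 N.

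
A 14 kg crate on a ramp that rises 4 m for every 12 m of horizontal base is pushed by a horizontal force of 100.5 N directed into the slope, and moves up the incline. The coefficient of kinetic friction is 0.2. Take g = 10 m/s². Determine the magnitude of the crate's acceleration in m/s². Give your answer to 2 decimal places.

The horizontal push has components F cos 18.43° = 100.5 × 0.9487 = 95.344 N up the incline and F sin 18.43° = 100.5 × 0.3162 = 31.778 N pressing into the surface.
The normal force is therefore N = mg cos 18.43° + F sin 18.43° = 132.818 + 31.778 = 164.596 N, and kinetic friction down the slope is μN = 0.2 × 164.596 = 32.919 N.
Along the incline: F cos 18.43° − mg sin 18.43° − μN = ma, so 95.344 − 44.268 − 32.919 = 14 a, giving a = 1.2969 m/s².

1.30 m/s²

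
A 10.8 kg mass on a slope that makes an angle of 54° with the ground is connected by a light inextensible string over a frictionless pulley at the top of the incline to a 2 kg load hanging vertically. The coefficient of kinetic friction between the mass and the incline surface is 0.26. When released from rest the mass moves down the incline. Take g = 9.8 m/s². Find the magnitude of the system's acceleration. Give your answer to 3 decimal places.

3.895 m/s²

For the mass on the incline: the weight component along the slope is m₁g sin 54° = 10.8 × 9.8 × 0.8090 = 85.625 N and the normal force is N = m₁g cos 54° = 62.211 N.
Kinetic friction opposes the mass's motion down the incline: f = μN = 0.26 × 62.211 = 16.175 N acting up the slope.
Newton's second law for the mass (down-slope positive): 85.625 − 16.175 − T = 10.8 a. For the hanging load (upward positive): T − 2 × 9.8 = 2 a.
Adding the two equations eliminates T: 49.850 = 12.8 a, so a = 3.8945 m/s².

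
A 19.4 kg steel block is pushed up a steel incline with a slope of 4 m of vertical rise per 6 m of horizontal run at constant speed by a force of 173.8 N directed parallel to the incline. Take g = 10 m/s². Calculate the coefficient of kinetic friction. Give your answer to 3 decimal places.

At constant speed ΣF = 0 along the incline. The applied 173.8 N acts up the slope; the weight component mg sin 33.69° = 107.612 N and kinetic friction μN both act down the slope.
So 173.8 = 107.612 + μ × 161.418, giving μ = (173.8 − 107.612) / 161.418 = 0.4100.

0.410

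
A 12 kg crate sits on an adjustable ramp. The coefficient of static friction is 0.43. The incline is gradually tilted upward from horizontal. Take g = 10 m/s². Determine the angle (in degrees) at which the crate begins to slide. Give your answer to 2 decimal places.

23.27°

At the threshold of sliding, static friction is at its maximum μ_s N and exactly balances the weight component along the incline: mg sin θ = μ_s mg cos θ.
Hence tan θ = μ_s = 0.43, so θ = arctan(0.43) = 23.2677°.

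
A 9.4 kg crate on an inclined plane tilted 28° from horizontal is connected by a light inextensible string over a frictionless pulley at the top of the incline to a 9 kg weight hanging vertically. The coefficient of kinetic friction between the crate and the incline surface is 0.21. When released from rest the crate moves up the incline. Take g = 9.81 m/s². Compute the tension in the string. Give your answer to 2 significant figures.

75 N

For the crate on the incline: the weight component along the slope is m₁g sin 28° = 9.4 × 9.81 × 0.4695 = 43.294 N and the normal force is N = m₁g cos 28° = 81.420 N.
Kinetic friction opposes the crate's motion up the incline: f = μN = 0.21 × 81.420 = 17.098 N acting down the slope.
Newton's second law for the crate (up-slope positive): T − 43.294 − 17.098 = 9.4 a. For the hanging weight (downward positive): 9 × 9.81 − T = 9 a.
Adding the two equations eliminates T: 27.898 = 18.4 a, so a = 1.5162 m/s².
Then from the hanging weight's equation, T = 9 × (9.81 − 1.5162) = 74.644 N.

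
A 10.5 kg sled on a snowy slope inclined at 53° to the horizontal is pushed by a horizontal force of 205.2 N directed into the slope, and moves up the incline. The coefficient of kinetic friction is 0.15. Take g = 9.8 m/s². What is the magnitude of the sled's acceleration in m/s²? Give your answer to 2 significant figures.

The horizontal push has components F cos 53° = 205.2 × 0.6018 = 123.489 N up the incline and F sin 53° = 205.2 × 0.7986 = 163.873 N pressing into the surface.
The normal force is therefore N = mg cos 53° + F sin 53° = 61.925 + 163.873 = 225.798 N, and kinetic friction down the slope is μN = 0.15 × 225.798 = 33.870 N.
Along the incline: F cos 53° − mg sin 53° − μN = ma, so 123.489 − 82.176 − 33.870 = 10.5 a, giving a = 0.7089 m/s².

0.71 m/s²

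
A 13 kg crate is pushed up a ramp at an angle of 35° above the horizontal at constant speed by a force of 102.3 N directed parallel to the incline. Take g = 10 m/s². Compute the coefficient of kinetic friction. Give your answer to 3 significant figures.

0.260

At constant speed ΣF = 0 along the incline. The applied 102.3 N acts up the slope; the weight component mg sin 35° = 74.565 N and kinetic friction μN both act down the slope.
So 102.3 = 74.565 + μ × 106.490, giving μ = (102.3 − 74.565) / 106.490 = 0.2604.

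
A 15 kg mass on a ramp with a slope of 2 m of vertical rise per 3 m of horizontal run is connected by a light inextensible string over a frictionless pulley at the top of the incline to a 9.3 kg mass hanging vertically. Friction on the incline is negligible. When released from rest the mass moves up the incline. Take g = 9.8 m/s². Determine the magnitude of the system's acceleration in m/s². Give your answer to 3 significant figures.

0.395 m/s²

For the mass on the incline: the weight component along the slope is m₁g sin 33.69° = 15 × 9.8 × 0.5547 = 81.541 N and the normal force is N = m₁g cos 33.69° = 122.311 N.
Newton's second law for the mass (up-slope positive): T − 81.541 = 15 a. For the hanging mass (downward positive): 9.3 × 9.8 − T = 9.3 a.
Adding the two equations eliminates T: 9.599 = 24.3 a, so a = 0.3950 m/s².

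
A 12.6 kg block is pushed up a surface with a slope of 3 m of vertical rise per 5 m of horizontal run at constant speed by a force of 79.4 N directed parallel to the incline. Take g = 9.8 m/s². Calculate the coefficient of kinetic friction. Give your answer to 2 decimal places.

0.15

At constant speed ΣF = 0 along the incline. The applied 79.4 N acts up the slope; the weight component mg sin 30.96° = 63.530 N and kinetic friction μN both act down the slope.
So 79.4 = 63.530 + μ × 105.883, giving μ = (79.4 − 63.530) / 105.883 = 0.1499.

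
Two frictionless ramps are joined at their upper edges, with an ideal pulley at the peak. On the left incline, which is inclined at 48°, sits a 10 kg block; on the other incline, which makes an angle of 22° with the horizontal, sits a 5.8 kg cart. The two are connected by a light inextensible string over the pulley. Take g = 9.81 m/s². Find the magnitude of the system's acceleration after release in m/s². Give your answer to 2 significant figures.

Resolve each weight along its own incline: the 10 kg mass has component 10 × 9.81 × sin 48° = 72.903 N down its slope, and the 5.8 kg mass has 5.8 × 9.81 × sin 22° = 21.314 N down its slope.
The 10 kg side's 72.903 N exceeds the other side's 21.314 N, so that mass slides down and the 5.8 kg mass slides up. Taking that direction as positive, Newton's second law for the whole system gives 72.903 − 21.314 = (10 + 5.8) a, so a = 51.589 / 15.8 = 3.2651 m/s².

3.3 m/s²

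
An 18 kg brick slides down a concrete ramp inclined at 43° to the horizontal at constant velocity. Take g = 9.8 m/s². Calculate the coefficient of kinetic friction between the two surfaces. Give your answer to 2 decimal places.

At constant velocity the net force along the incline is zero: mg sin 43° = μ mg cos 43°.
So μ = tan 43° = 0.6820 / 0.7314 = 0.9325.

0.93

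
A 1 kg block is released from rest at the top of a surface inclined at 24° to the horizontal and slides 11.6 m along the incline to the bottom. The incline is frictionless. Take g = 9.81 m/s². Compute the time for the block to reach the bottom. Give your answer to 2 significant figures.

The weight component along the incline is mg sin 24° = 3.990 N and the normal force is N = mg cos 24° = 8.962 N.
With no friction, a = g sin 24° = 3.9901 m/s².
Starting from rest, L = ½at², so t = √(2L/a) = √(2 × 11.6 / 3.9901) = 2.4113 s.

2.4 s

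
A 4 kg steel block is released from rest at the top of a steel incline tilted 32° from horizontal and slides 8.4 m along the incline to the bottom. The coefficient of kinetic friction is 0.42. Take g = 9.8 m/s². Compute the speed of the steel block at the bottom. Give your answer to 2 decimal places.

The weight component along the incline is mg sin 32° = 20.773 N and the normal force is N = mg cos 32° = 33.243 N.
Friction up the slope is f = μN = 0.42 × 33.243 = 13.962 N, so the net downslope force is 20.773 − 13.962 = 6.811 N and a = 6.811 / 4 = 1.7027 m/s².
Starting from rest over a distance of 8.4 m, v² = 2aL = 2 × 1.7027 × 8.4 = 28.6054, so v = 5.3484 m/s.

5.35 m/s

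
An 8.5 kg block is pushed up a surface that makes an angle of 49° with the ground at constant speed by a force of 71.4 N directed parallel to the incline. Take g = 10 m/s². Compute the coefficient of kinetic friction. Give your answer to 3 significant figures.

At constant speed ΣF = 0 along the incline. The applied 71.4 N acts up the slope; the weight component mg sin 49° = 64.150 N and kinetic friction μN both act down the slope.
So 71.4 = 64.150 + μ × 55.765, giving μ = (71.4 − 64.150) / 55.765 = 0.1300.

0.130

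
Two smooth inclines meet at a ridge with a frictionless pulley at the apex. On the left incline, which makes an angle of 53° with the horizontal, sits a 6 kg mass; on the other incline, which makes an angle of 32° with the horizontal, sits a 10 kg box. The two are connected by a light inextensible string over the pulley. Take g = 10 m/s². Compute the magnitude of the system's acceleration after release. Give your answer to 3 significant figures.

0.317 m/s²

Resolve each weight along its own incline: the 6 kg mass has component 6 × 10 × sin 53° = 47.918 N down its slope, and the 10 kg mass has 10 × 10 × sin 32° = 52.992 N down its slope.
The 10 kg side's 52.992 N exceeds the other side's 47.918 N, so that mass slides down and the 6 kg mass slides up. Taking that direction as positive, Newton's second law for the whole system gives 52.992 − 47.918 = (6 + 10) a, so a = 5.074 / 16 = 0.3171 m/s².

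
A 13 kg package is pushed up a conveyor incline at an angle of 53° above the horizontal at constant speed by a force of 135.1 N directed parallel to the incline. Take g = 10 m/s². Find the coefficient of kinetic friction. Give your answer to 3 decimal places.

0.400

At constant speed ΣF = 0 along the incline. The applied 135.1 N acts up the slope; the weight component mg sin 53° = 103.823 N and kinetic friction μN both act down the slope.
So 135.1 = 103.823 + μ × 78.236, giving μ = (135.1 − 103.823) / 78.236 = 0.3998.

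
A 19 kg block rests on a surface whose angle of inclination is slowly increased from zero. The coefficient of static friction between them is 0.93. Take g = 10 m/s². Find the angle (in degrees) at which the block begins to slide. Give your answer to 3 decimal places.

At the threshold of sliding, static friction is at its maximum μ_s N and exactly balances the weight component along the incline: mg sin θ = μ_s mg cos θ.
Hence tan θ = μ_s = 0.93, so θ = arctan(0.93) = 42.9228°.

42.923°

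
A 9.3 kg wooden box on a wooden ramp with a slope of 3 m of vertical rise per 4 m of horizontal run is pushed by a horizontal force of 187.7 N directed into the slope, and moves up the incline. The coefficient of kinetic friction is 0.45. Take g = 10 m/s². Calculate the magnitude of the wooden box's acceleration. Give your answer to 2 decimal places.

1.10 m/s²

The horizontal push has components F cos 36.87° = 187.7 × 0.8000 = 150.160 N up the incline and F sin 36.87° = 187.7 × 0.6000 = 112.620 N pressing into the surface.
The normal force is therefore N = mg cos 36.87° + F sin 36.87° = 74.400 + 112.620 = 187.020 N, and kinetic friction down the slope is μN = 0.45 × 187.020 = 84.159 N.
Along the incline: F cos 36.87° − mg sin 36.87° − μN = ma, so 150.160 − 55.800 − 84.159 = 9.3 a, giving a = 1.0969 m/s².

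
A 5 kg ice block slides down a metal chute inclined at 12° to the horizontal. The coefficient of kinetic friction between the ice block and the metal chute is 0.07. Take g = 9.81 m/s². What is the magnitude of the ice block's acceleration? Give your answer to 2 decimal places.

1.37 m/s²

Resolving the weight along the incline: the component pulling the ice block down the slope is mg sin 12° = 5 × 9.81 × 0.2079 = 10.197 N, and the normal force is N = mg cos 12° = 5 × 9.81 × 0.9781 = 47.976 N.
Kinetic friction acts up the slope with magnitude f = μN = 0.07 × 47.976 = 3.358 N.
Net force along the incline is 10.197 − 3.358 = 6.839 N, so a = 6.839 / 5 = 1.3678 m/s².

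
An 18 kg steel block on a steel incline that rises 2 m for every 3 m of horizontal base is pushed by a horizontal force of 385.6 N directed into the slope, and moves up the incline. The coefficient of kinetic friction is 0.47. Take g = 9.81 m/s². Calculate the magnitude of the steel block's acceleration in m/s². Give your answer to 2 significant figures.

3.0 m/s²

The horizontal push has components F cos 33.69° = 385.6 × 0.8321 = 320.858 N up the incline and F sin 33.69° = 385.6 × 0.5547 = 213.892 N pressing into the surface.
The normal force is therefore N = mg cos 33.69° + F sin 33.69° = 146.932 + 213.892 = 360.824 N, and kinetic friction down the slope is μN = 0.47 × 360.824 = 169.587 N.
Along the incline: F cos 33.69° − mg sin 33.69° − μN = ma, so 320.858 − 97.949 − 169.587 = 18 a, giving a = 2.9623 m/s².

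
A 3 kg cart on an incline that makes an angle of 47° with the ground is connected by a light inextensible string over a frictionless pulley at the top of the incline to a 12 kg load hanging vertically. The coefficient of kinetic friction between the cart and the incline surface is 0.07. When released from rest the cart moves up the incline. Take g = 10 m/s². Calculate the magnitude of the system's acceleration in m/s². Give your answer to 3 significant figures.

6.44 m/s²

For the cart on the incline: the weight component along the slope is m₁g sin 47° = 3 × 10 × 0.7314 = 21.942 N and the normal force is N = m₁g cos 47° = 20.460 N.
Kinetic friction opposes the cart's motion up the incline: f = μN = 0.07 × 20.460 = 1.432 N acting down the slope.
Newton's second law for the cart (up-slope positive): T − 21.942 − 1.432 = 3 a. For the hanging load (downward positive): 12 × 10 − T = 12 a.
Adding the two equations eliminates T: 96.626 = 15 a, so a = 6.4417 m/s².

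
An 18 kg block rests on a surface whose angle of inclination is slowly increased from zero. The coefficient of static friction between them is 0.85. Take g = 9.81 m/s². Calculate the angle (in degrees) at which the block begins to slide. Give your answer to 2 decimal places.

At the threshold of sliding, static friction is at its maximum μ_s N and exactly balances the weight component along the incline: mg sin θ = μ_s mg cos θ.
Hence tan θ = μ_s = 0.85, so θ = arctan(0.85) = 40.3645°.

40.36°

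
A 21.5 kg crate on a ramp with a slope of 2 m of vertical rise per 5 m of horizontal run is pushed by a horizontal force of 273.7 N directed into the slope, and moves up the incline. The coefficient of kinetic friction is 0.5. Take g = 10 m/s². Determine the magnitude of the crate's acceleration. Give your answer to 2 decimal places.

1.10 m/s²

The horizontal push has components F cos 21.80° = 273.7 × 0.9285 = 254.130 N up the incline and F sin 21.80° = 273.7 × 0.3714 = 101.652 N pressing into the surface.
The normal force is therefore N = mg cos 21.80° + F sin 21.80° = 199.627 + 101.652 = 301.279 N, and kinetic friction down the slope is μN = 0.5 × 301.279 = 150.639 N.
Along the incline: F cos 21.80° − mg sin 21.80° − μN = ma, so 254.130 − 79.851 − 150.639 = 21.5 a, giving a = 1.0995 m/s².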